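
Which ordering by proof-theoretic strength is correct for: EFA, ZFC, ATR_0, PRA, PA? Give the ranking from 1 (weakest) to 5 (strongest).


Ordering by consistency strength:
1. EFA
2. PRA
3. PA
4. ATR_0
5. ZFC


EFA=1, ZFC=5, ATR_0=4, PRA=2, PA=3


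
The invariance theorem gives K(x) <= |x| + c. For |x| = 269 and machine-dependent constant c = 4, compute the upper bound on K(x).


K(x) <= |x| + c = 269 + 4 = 273

273


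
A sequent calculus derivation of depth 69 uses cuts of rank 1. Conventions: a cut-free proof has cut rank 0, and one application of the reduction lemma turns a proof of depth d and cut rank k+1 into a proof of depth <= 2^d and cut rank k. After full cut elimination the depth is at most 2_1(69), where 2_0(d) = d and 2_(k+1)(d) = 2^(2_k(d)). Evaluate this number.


Each rank reduction sends depth d to at most 2^d; cut rank r needs r reductions.
2_0(69) = 69
2_1(69) = 2^69 = 590295810358705651712
Cut-free depth bound = 590295810358705651712

590295810358705651712


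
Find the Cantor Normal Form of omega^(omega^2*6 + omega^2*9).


omega^(omega^2*6 + omega^2*9):
Both terms of the exponent have the same exponent 2, so they merge: omega^2*6 + omega^2*9 = omega^2*(6+9) = omega^2*15.
omega raised to a CNF ordinal is a single CNF term: Result = omega^(omega^2*15)

omega^(omega^2*15)


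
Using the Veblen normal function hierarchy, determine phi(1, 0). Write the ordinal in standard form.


phi(1, 0):
phi(1, beta) = epsilon_beta (the beta-th epsilon number).
phi(1, 0) = epsilon_0

epsilon_0


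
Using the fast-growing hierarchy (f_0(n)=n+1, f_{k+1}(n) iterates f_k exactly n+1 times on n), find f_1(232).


f_1(232) = f_0^233(232)
f_0 adds 1 each time, applied 233 times.
f_1(232) = 232 + 233 = 465

465


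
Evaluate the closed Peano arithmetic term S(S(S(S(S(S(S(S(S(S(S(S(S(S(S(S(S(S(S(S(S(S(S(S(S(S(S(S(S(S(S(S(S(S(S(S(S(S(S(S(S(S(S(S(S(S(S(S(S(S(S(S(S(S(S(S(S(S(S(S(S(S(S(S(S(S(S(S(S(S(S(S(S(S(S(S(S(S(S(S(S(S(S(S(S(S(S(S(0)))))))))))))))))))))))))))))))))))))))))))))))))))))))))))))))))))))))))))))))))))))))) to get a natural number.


Counting successors applied to 0:
88 applications of S to 0 = 88

88


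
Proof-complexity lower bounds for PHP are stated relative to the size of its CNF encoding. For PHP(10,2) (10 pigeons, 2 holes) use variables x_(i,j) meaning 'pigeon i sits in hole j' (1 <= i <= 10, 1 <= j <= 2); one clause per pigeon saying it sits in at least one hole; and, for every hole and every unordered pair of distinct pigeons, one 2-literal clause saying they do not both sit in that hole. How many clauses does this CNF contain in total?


PHP(10,2): 10 pigeons, 2 holes, 10*2 = 20 variables.
- pigeon clauses: one per pigeon -> 10 clauses
- hole clauses: 2 holes * C(10,2) = 2 * 45 -> 90 clauses
Total clauses = 10 + 90 = 100

100


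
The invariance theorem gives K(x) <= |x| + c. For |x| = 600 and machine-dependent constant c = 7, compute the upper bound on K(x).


K(x) <= |x| + c = 600 + 7 = 607

607


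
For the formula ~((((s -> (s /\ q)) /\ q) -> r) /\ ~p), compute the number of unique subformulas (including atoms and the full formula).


Formula: ~((((s -> (s /\ q)) /\ q) -> r) /\ ~p)
Subformulas found:
  1. q
  2. s
  3. r
  4. p
  5. ~p
  6. (s /\ q)
  7. (s -> (s /\ q))
  8. ((s -> (s /\ q)) /\ q)
  9. (((s -> (s /\ q)) /\ q) -> r)
  10. ((((s -> (s /\ q)) /\ q) -> r) /\ ~p)
  11. ~((((s -> (s /\ q)) /\ q) -> r) /\ ~p)
Total distinct subformulas = 11

11


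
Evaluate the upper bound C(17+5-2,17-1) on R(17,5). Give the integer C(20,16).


R(17,5) <= C(17+5-2, 17-1) = C(20, 16)
C(20, 16) = 20! / (16! * 4!)
= 4845

4845


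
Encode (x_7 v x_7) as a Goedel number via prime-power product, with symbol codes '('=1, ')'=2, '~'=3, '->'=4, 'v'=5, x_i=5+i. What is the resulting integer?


Formula: (x_7 v x_7)
Symbol codes: [1, 12, 5, 12, 2]
Primes: [2, 3, 5, 7, 11]
p_1^1 = 2^1 = 2
p_2^12 = 3^12 = 531441
p_3^5 = 5^5 = 3125
p_4^12 = 7^12 = 13841287201
p_5^2 = 11^2 = 121
Product = 5562844555486147256250

5562844555486147256250


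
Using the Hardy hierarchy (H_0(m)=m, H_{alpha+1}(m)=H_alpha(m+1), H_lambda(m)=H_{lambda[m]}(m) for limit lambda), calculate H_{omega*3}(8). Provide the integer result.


H_{omega*3}(8):
For the Hardy hierarchy, H_{omega*k}(n) = 2^k * n.
2^3 = 8.
8 * 8 = 64

64


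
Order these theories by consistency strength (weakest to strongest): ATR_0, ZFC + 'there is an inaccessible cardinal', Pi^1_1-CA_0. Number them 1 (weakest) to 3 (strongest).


Ordering by consistency strength:
1. ATR_0
2. Pi^1_1-CA_0
3. ZFC + 'there is an inaccessible cardinal'


ATR_0=1, ZFC + 'there is an inaccessible cardinal'=3, Pi^1_1-CA_0=2


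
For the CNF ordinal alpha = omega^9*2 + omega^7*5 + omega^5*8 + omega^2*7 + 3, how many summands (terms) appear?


CNF: omega^9*2 + omega^7*5 + omega^5*8 + omega^2*7 + 3
Count the summands separated by '+':
  term 1: omega^9*2
  term 2: omega^7*5
  term 3: omega^5*8
  term 4: omega^2*7
  term 5: 3
Total terms = 5

5


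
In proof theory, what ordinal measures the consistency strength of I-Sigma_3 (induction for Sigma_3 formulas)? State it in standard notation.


The proof-theoretic ordinal of I-Sigma_3 (induction for Sigma_3 formulas) is a standard result in ordinal analysis.
This ordinal is the supremum of order types of primitive recursive well-orderings
that the theory can prove to be well-ordered.
For I-Sigma_3 (induction for Sigma_3 formulas), the proof-theoretic ordinal is omega^(omega^(omega^omega)).

omega^(omega^(omega^omega))


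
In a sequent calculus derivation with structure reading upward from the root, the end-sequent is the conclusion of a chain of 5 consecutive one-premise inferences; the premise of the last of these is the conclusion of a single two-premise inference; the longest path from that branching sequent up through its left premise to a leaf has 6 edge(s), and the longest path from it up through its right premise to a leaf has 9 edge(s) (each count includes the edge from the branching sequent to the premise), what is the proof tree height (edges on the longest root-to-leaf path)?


Longest path through the left premise: 6 edges (measured from the branching sequent)
Longest path through the right premise: 9 edges
Height of the subtree rooted at the branching sequent: max(6, 9) = 9
The branching sequent sits 5 edges above the root (the chain of one-premise inferences), so height = 9 + 5 = 14

14


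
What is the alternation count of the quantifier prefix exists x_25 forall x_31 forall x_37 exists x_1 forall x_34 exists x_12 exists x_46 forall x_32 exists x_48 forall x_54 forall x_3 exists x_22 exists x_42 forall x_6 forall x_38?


Walk the prefix and count type changes:
  position 1: exists -> forall <-- alternation
  position 2: forall -> forall
  position 3: forall -> exists <-- alternation
  position 4: exists -> forall <-- alternation
  position 5: forall -> exists <-- alternation
  position 6: exists -> exists
  position 7: exists -> forall <-- alternation
  position 8: forall -> exists <-- alternation
  position 9: exists -> forall <-- alternation
  position 10: forall -> forall
  position 11: forall -> exists <-- alternation
  position 12: exists -> exists
  position 13: exists -> forall <-- alternation
  position 14: forall -> forall
Total alternations = 9

9


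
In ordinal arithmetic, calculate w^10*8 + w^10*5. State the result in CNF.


Ordinal addition w^10*8 + w^10*5:
Both terms have the same exponent 10.
w^e*c + w^e*d = w^e*(c+d).
Result = w^10*(8+5) = w^10*13

w^10*13


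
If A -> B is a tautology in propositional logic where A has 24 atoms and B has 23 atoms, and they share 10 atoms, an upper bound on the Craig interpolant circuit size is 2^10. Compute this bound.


Shared atoms = 10
Craig interpolant size bound = 2^10
= 1024

1024


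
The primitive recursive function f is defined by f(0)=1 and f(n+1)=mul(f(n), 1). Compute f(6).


f(0) = 1
f(1) = mul(f(0), 1) = mul(1, 1) = 1
f(2) = mul(f(1), 1) = mul(1, 1) = 1
f(3) = mul(f(2), 1) = mul(1, 1) = 1
f(4) = mul(f(3), 1) = mul(1, 1) = 1
f(5) = mul(f(4), 1) = mul(1, 1) = 1
f(6) = mul(f(5), 1) = mul(1, 1) = 1


1


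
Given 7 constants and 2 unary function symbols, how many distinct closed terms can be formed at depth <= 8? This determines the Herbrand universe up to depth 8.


Herbrand terms by depth:
Depth 0: 7 constants
Depth 1: 14 new terms (running total: 21)
Depth 2: 28 new terms (running total: 49)
Depth 3: 56 new terms (running total: 105)
Depth 4: 112 new terms (running total: 217)
Depth 5: 224 new terms (running total: 441)
Depth 6: 448 new terms (running total: 889)
Depth 7: 896 new terms (running total: 1785)
Depth 8: 1792 new terms (running total: 3577)
Total distinct ground terms = 3577

3577


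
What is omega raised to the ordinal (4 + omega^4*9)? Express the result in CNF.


omega^(4 + omega^4*9):
In ordinal addition a term is absorbed by a following term of strictly larger exponent: 0 < 4, so 4 + omega^4*9 = omega^4*9.
omega raised to a CNF ordinal is a single CNF term: Result = omega^(omega^4*9)

omega^(omega^4*9)


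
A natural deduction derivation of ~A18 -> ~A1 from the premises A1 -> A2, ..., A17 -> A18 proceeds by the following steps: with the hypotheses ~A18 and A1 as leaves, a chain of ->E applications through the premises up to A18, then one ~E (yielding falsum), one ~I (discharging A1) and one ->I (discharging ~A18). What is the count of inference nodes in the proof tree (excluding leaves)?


From hypothesis A1, 17 ->E steps along the 17 premises yield A18.
~E with hypothesis ~A18 gives falsum (1 node); ~I discharging A1 gives ~A1 (1 node); ->I discharging ~A18 gives the goal (1 node).
Total = 17 + 3 = 20 inference nodes.

20


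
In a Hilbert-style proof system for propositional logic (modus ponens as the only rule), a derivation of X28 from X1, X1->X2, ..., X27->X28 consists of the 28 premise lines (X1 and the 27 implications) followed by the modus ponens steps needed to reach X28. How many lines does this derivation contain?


We have 28 premise lines: X1 and 27 implications.
Each implication is detached once by MP, giving 27 MP lines.
28 premise lines + 27 MP lines = 55 total lines.

55


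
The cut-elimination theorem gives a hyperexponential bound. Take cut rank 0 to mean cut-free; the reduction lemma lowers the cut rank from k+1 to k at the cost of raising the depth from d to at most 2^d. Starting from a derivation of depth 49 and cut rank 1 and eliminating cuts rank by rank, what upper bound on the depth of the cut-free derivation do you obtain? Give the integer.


Each rank reduction sends depth d to at most 2^d; cut rank r needs r reductions.
2_0(49) = 49
2_1(49) = 2^49 = 562949953421312
Cut-free depth bound = 562949953421312

562949953421312


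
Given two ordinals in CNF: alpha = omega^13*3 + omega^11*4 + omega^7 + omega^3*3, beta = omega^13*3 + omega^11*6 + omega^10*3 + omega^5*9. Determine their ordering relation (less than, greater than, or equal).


Compare term by term from highest exponent:
alpha = omega^13*3 + omega^11*4 + omega^7 + omega^3*3
beta = omega^13*3 + omega^11*6 + omega^10*3 + omega^5*9
Term 1: alpha has omega^13*3, beta has omega^13*3
Term 2: alpha has omega^11*4, beta has omega^11*6
Term 3: alpha has omega^7*1, beta has omega^10*3
Term 4: alpha has omega^3*3, beta has omega^5*9
Result: alpha < beta

alpha < beta


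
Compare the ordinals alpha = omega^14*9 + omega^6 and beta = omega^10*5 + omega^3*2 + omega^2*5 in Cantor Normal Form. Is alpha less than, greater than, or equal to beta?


Compare term by term from highest exponent:
alpha = omega^14*9 + omega^6
beta = omega^10*5 + omega^3*2 + omega^2*5
Term 1: alpha has omega^14*9, beta has omega^10*5
Term 2: alpha has omega^6*1, beta has omega^3*2
Term 3: alpha has omega^0*0, beta has omega^2*5
Result: alpha > beta

alpha > beta


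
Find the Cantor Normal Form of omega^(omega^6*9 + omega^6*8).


omega^(omega^6*9 + omega^6*8):
Both terms of the exponent have the same exponent 6, so they merge: omega^6*9 + omega^6*8 = omega^6*(9+8) = omega^6*17.
omega raised to a CNF ordinal is a single CNF term: Result = omega^(omega^6*17)

omega^(omega^6*17)


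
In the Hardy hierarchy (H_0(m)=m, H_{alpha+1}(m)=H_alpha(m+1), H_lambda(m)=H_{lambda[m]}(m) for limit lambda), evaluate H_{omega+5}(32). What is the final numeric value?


H_{omega+5}(32):
Unwind the 5 successor steps: H_{omega+5}(32) = H_omega(32+5) = H_omega(37).
H_omega(m) = H_m(m) = m + m = 2m.
Result = 2 * 37 = 74

74


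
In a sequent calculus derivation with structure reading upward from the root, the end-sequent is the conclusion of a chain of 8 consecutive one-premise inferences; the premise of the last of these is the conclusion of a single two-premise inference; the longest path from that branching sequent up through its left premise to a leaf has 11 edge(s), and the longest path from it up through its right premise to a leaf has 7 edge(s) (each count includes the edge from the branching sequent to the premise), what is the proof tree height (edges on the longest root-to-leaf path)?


Longest path through the left premise: 11 edges (measured from the branching sequent)
Longest path through the right premise: 7 edges
Height of the subtree rooted at the branching sequent: max(11, 7) = 11
The branching sequent sits 8 edges above the root (the chain of one-premise inferences), so height = 11 + 8 = 19

19


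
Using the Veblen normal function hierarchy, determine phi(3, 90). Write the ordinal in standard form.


phi(3, 90):
phi(3, beta) = eta_beta (the beta-th eta number, fixed point of zeta).
phi(3, 90) = eta_90

eta_90


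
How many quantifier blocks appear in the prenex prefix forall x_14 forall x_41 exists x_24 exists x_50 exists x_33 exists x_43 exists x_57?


Alternations = 1.
Blocks = alternations + 1 = 2

2


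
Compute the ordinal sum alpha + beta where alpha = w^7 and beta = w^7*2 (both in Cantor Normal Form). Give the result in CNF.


Ordinal addition w^7 + w^7*2:
Both terms have the same exponent 7.
w^e*c + w^e*d = w^e*(c+d).
Result = w^7*(1+2) = w^7*3

w^7*3


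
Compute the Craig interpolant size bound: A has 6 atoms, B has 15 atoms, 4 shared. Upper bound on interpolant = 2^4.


Shared atoms = 4
Craig interpolant size bound = 2^4
= 16

16


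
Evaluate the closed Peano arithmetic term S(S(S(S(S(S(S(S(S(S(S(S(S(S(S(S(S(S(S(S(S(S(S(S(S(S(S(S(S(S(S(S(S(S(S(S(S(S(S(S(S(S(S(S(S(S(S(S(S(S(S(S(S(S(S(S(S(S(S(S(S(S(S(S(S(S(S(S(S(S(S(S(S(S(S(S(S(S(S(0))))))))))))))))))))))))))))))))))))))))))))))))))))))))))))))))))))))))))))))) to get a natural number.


Counting successors applied to 0:
79 applications of S to 0 = 79

79


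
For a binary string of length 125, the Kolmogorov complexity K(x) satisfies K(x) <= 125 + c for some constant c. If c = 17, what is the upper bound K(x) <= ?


K(x) <= |x| + c = 125 + 17 = 142

142


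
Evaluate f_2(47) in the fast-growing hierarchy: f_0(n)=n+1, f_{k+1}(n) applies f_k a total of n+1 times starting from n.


f_2(47) = f_1^48(47)
f_1(m) = 2m + 1.
Iterating: f_1^k(n) = 2^k*(n+1) - 1.
f_2(47) = 2^48*(47+1) - 1 = 281474976710656*48 - 1 = 13510798882111487

13510798882111487


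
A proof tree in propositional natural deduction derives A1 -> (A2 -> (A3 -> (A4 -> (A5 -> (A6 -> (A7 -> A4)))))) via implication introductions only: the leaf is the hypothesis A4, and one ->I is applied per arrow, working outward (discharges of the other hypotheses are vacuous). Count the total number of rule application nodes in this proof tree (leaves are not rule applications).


The formula has 7 arrows (->); its innermost consequent A4 is one of the antecedents,
so the proof starts from the hypothesis leaf A4 (not a rule application) and closes one arrow per ->I.
Building A1 -> (A2 -> (A3 -> (A4 -> (A5 -> (A6 -> (A7 -> A4)))))) therefore takes 7 nested implication introductions.
Total inference nodes = 7

7


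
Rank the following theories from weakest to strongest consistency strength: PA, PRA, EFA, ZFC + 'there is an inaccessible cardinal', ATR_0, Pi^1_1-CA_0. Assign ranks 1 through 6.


Ordering by consistency strength:
1. EFA
2. PRA
3. PA
4. ATR_0
5. Pi^1_1-CA_0
6. ZFC + 'there is an inaccessible cardinal'


PA=3, PRA=2, EFA=1, ZFC + 'there is an inaccessible cardinal'=6, ATR_0=4, Pi^1_1-CA_0=5


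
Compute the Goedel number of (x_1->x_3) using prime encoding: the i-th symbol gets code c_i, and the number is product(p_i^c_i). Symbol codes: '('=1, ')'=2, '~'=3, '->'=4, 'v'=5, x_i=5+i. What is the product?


Formula: (x_1->x_3)
Symbol codes: [1, 6, 4, 8, 2]
Primes: [2, 3, 5, 7, 11]
p_1^1 = 2^1 = 2
p_2^6 = 3^6 = 729
p_3^4 = 5^4 = 625
p_4^8 = 7^8 = 5764801
p_5^2 = 11^2 = 121
Product = 635634164261250

635634164261250


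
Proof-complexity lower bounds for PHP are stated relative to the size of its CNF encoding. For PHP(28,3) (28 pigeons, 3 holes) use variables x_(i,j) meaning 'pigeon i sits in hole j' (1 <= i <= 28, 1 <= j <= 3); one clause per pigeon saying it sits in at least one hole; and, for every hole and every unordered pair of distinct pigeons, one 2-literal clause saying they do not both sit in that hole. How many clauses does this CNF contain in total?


PHP(28,3): 28 pigeons, 3 holes, 28*3 = 84 variables.
- pigeon clauses: one per pigeon -> 28 clauses
- hole clauses: 3 holes * C(28,2) = 3 * 378 -> 1134 clauses
Total clauses = 28 + 1134 = 1162

1162


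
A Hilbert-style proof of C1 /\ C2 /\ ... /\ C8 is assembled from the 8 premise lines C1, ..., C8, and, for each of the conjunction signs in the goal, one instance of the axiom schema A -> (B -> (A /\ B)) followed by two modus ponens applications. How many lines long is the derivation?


Conjoining 8 premises:
- 8 premise lines
- the goal has 7 conjunction signs; each costs 1 axiom instance + 2 MP = 3 lines: 3 * 7 = 21
Total = 8 + 21 = 29 lines.

29


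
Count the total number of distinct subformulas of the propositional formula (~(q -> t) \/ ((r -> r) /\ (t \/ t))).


Formula: (~(q -> t) \/ ((r -> r) /\ (t \/ t)))
Subformulas found:
  1. q
  2. r
  3. t
  4. (r -> r)
  5. (q -> t)
  6. (t \/ t)
  7. ~(q -> t)
  8. ((r -> r) /\ (t \/ t))
  9. (~(q -> t) \/ ((r -> r) /\ (t \/ t)))
Total distinct subformulas = 9

9


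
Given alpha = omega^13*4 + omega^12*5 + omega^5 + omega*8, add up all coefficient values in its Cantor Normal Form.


CNF: omega^13*4 + omega^12*5 + omega^5 + omega*8
Coefficients: 4 + 5 + 1 + 8 = 18

18


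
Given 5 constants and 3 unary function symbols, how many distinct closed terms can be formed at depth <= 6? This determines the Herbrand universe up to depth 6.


Herbrand terms by depth:
Depth 0: 5 constants
Depth 1: 15 new terms (running total: 20)
Depth 2: 45 new terms (running total: 65)
Depth 3: 135 new terms (running total: 200)
Depth 4: 405 new terms (running total: 605)
Depth 5: 1215 new terms (running total: 1820)
Depth 6: 3645 new terms (running total: 5465)
Total distinct ground terms = 5465

5465


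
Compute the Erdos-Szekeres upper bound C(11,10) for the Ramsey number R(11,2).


R(11,2) <= C(11+2-2, 11-1) = C(11, 10)
C(11, 10) = 11! / (10! * 1!)
= 11

11


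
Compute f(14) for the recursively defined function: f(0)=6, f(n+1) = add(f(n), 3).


f(0) = 6
f(1) = add(f(0), 3) = add(6, 3) = 9
f(2) = add(f(1), 3) = add(9, 3) = 12
f(3) = add(f(2), 3) = add(12, 3) = 15
f(4) = add(f(3), 3) = add(15, 3) = 18
f(5) = add(f(4), 3) = add(18, 3) = 21
f(6) = add(f(5), 3) = add(21, 3) = 24
f(7) = add(f(6), 3) = add(24, 3) = 27
f(8) = add(f(7), 3) = add(27, 3) = 30
f(9) = add(f(8), 3) = add(30, 3) = 33
f(10) = add(f(9), 3) = add(33, 3) = 36
f(11) = add(f(10), 3) = add(36, 3) = 39
f(12) = add(f(11), 3) = add(39, 3) = 42
f(13) = add(f(12), 3) = add(42, 3) = 45
f(14) = add(f(13), 3) = add(45, 3) = 48


48


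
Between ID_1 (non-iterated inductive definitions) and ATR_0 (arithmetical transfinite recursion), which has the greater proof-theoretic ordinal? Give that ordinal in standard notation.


Proof-theoretic ordinal of ID_1 (non-iterated inductive definitions): psi_0(epsilon_{Omega+1})
Proof-theoretic ordinal of ATR_0 (arithmetical transfinite recursion): Gamma_0
Comparing: Gamma_0 < psi_0(epsilon_{Omega+1}).
The larger ordinal is psi_0(epsilon_{Omega+1}) (from ID_1 (non-iterated inductive definitions)).

psi_0(epsilon_{Omega+1})


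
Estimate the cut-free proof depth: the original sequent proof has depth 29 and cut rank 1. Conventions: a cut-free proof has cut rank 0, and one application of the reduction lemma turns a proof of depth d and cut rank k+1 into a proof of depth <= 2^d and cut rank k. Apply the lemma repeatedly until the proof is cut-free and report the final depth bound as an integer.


Each rank reduction sends depth d to at most 2^d; cut rank r needs r reductions.
2_0(29) = 29
2_1(29) = 2^29 = 536870912
Cut-free depth bound = 536870912

536870912


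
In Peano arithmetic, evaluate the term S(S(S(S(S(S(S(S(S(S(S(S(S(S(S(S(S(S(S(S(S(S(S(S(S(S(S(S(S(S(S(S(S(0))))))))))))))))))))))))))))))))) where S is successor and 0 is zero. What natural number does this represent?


Counting successors applied to 0:
33 applications of S to 0 = 33

33


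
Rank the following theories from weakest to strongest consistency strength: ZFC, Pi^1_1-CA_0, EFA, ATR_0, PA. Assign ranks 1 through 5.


Ordering by consistency strength:
1. EFA
2. PA
3. ATR_0
4. Pi^1_1-CA_0
5. ZFC


ZFC=5, Pi^1_1-CA_0=4, EFA=1, ATR_0=3, PA=2


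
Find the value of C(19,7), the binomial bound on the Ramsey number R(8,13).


R(8,13) <= C(8+13-2, 8-1) = C(19, 7)
C(19, 7) = 19! / (7! * 12!)
= 50388

50388


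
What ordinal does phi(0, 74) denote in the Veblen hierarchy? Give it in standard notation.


phi(0, 74):
phi(0, beta) = omega^beta by definition.
phi(0, 74) = omega^74

omega^74


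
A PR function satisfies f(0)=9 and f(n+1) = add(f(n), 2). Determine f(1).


f(0) = 9
f(1) = add(f(0), 2) = add(9, 2) = 11


11


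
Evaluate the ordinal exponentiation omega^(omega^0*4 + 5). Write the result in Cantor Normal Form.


omega^(omega^0*4 + 5):
omega^0 = 1, so the exponent is 4 + 5 = 9 (finite ordinal addition).
Result = omega^9, already a single CNF term.

omega^9


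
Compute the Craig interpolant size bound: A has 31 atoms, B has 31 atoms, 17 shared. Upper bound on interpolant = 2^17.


Shared atoms = 17
Craig interpolant size bound = 2^17
= 131072

131072


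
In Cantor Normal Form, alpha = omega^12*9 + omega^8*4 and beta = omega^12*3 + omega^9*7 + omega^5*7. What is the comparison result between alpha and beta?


Compare term by term from highest exponent:
alpha = omega^12*9 + omega^8*4
beta = omega^12*3 + omega^9*7 + omega^5*7
Term 1: alpha has omega^12*9, beta has omega^12*3
Term 2: alpha has omega^8*4, beta has omega^9*7
Term 3: alpha has omega^0*0, beta has omega^5*7
Result: alpha > beta

alpha > beta


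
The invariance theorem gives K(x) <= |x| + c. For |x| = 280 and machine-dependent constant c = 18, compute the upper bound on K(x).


K(x) <= |x| + c = 280 + 18 = 298

298


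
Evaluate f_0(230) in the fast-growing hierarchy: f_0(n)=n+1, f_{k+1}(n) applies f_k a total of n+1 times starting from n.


f_0(230) = 230 + 1 = 231

231


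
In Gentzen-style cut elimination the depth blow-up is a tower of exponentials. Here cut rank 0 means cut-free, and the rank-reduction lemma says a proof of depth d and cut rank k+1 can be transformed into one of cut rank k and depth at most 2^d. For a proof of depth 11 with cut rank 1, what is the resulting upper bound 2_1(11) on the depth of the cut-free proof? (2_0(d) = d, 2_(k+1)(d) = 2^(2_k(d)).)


Each rank reduction sends depth d to at most 2^d; cut rank r needs r reductions.
2_0(11) = 11
2_1(11) = 2^11 = 2048
Cut-free depth bound = 2048

2048


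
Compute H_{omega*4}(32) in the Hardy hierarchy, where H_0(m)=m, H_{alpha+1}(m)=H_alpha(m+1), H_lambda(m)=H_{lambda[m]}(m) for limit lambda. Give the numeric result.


H_{omega*4}(32):
For the Hardy hierarchy, H_{omega*k}(n) = 2^k * n.
2^4 = 16.
16 * 32 = 512

512


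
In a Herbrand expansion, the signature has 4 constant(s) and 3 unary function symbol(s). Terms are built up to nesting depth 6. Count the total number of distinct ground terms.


Herbrand terms by depth:
Depth 0: 4 constants
Depth 1: 12 new terms (running total: 16)
Depth 2: 36 new terms (running total: 52)
Depth 3: 108 new terms (running total: 160)
Depth 4: 324 new terms (running total: 484)
Depth 5: 972 new terms (running total: 1456)
Depth 6: 2916 new terms (running total: 4372)
Total distinct ground terms = 4372

4372


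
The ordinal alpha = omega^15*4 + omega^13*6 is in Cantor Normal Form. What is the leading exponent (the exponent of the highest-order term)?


CNF: omega^15*4 + omega^13*6
The leading term is omega^15*4, which has exponent 15.

15


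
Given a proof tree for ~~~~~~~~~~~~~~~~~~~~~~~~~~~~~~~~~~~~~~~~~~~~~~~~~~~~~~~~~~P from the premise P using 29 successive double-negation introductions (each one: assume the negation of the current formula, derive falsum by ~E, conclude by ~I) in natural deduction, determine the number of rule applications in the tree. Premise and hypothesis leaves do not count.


Each double-negation introduction (from C infer ~~C) uses 2 inference nodes: one ~E (C and ~C give falsum) and one ~I (discharge ~C).
29 double negations = 29 * 2 = 58 inference nodes.

58


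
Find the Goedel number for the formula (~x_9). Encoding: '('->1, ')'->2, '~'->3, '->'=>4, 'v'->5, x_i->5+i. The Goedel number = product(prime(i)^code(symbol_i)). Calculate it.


Formula: (~x_9)
Symbol codes: [1, 3, 14, 2]
Primes: [2, 3, 5, 7]
p_1^1 = 2^1 = 2
p_2^3 = 3^3 = 27
p_3^14 = 5^14 = 6103515625
p_4^2 = 7^2 = 49
Product = 16149902343750

16149902343750


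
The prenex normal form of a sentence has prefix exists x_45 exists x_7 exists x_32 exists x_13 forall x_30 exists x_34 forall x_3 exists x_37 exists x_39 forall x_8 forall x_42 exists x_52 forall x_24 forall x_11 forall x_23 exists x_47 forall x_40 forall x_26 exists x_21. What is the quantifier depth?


Quantifier prefix has 19 quantifier symbols.
Quantifier depth = 19

19


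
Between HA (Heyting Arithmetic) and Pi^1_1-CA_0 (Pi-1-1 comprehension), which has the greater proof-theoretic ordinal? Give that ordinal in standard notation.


Proof-theoretic ordinal of HA (Heyting Arithmetic): epsilon_0
Proof-theoretic ordinal of Pi^1_1-CA_0 (Pi-1-1 comprehension): psi_0(Omega_omega)
Comparing: epsilon_0 < psi_0(Omega_omega).
The larger ordinal is psi_0(Omega_omega) (from Pi^1_1-CA_0 (Pi-1-1 comprehension)).

psi_0(Omega_omega)


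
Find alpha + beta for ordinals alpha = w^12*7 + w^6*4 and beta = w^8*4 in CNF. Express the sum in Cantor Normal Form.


Ordinal addition (w^12*7 + w^6*4) + w^8*4:
alpha's leading term has exponent 12 > beta's exponent 8, so it survives.
alpha's tail term has exponent 6 < beta's exponent 8, so it is absorbed by beta.
In ordinal addition, any term followed by a strictly larger-exponent term is absorbed.
Result = w^12*7 + w^8*4

w^12*7 + w^8*4


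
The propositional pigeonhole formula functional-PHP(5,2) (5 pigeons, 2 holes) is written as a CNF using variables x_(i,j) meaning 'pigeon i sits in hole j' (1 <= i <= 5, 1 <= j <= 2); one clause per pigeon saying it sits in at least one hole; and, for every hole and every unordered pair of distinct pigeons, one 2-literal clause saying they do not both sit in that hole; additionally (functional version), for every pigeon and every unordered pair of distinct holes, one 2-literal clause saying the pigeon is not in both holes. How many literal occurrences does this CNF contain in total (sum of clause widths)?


functional-PHP(5,2): 5 pigeons, 2 holes, 5*2 = 10 variables.
- pigeon clauses: one per pigeon -> 5 clauses of width 2 -> 10 literals
- hole clauses: 2 holes * C(5,2) = 2 * 10 -> 20 clauses of width 2 -> 40 literals
- functional clauses: 5 pigeons * C(2,2) = 5 * 1 -> 5 clauses of width 2 -> 10 literals
Total literal occurrences = 10 + 40 + 10 = 60

60


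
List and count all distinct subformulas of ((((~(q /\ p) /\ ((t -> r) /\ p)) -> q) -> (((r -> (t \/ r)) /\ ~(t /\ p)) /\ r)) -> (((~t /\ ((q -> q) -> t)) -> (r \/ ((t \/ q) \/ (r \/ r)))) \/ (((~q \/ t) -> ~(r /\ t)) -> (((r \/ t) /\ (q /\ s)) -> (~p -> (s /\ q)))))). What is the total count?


Formula: ((((~(q /\ p) /\ ((t -> r) /\ p)) -> q) -> (((r -> (t \/ r)) /\ ~(t /\ p)) /\ r)) -> (((~t /\ ((q -> q) -> t)) -> (r \/ ((t \/ q) \/ (r \/ r)))) \/ (((~q \/ t) -> ~(r /\ t)) -> (((r \/ t) /\ (q /\ s)) -> (~p -> (s /\ q))))))
Subformulas found:
  1. r
  2. p
  3. q
  4. s
  5. t
  6. ~t
  7. ~p
  8. ~q
  9. (q /\ p)
  10. (t \/ r)
  11. (r \/ r)
  12. (t /\ p)
  13. (q -> q)
  14. (r /\ t)
  15. (t \/ q)
  16. (r \/ t)
  17. (s /\ q)
  18. (q /\ s)
  19. (t -> r)
  20. (~q \/ t)
  21. ~(t /\ p)
  22. ~(q /\ p)
  23. ~(r /\ t)
  24. ((q -> q) -> t)
  25. (r -> (t \/ r))
  26. ((t -> r) /\ p)
  27. (~p -> (s /\ q))
  28. ((r \/ t) /\ (q /\ s))
  29. ((t \/ q) \/ (r \/ r))
  30. (~t /\ ((q -> q) -> t))
  31. ((~q \/ t) -> ~(r /\ t))
  32. (r \/ ((t \/ q) \/ (r \/ r)))
  33. ((r -> (t \/ r)) /\ ~(t /\ p))
  34. (~(q /\ p) /\ ((t -> r) /\ p))
  35. ((~(q /\ p) /\ ((t -> r) /\ p)) -> q)
  36. (((r -> (t \/ r)) /\ ~(t /\ p)) /\ r)
  37. (((r \/ t) /\ (q /\ s)) -> (~p -> (s /\ q)))
  38. ((~t /\ ((q -> q) -> t)) -> (r \/ ((t \/ q) \/ (r \/ r))))
  39. (((~q \/ t) -> ~(r /\ t)) -> (((r \/ t) /\ (q /\ s)) -> (~p -> (s /\ q))))
  40. (((~(q /\ p) /\ ((t -> r) /\ p)) -> q) -> (((r -> (t \/ r)) /\ ~(t /\ p)) /\ r))
  41. (((~t /\ ((q -> q) -> t)) -> (r \/ ((t \/ q) \/ (r \/ r)))) \/ (((~q \/ t) -> ~(r /\ t)) -> (((r \/ t) /\ (q /\ s)) -> (~p -> (s /\ q)))))
  42. ((((~(q /\ p) /\ ((t -> r) /\ p)) -> q) -> (((r -> (t \/ r)) /\ ~(t /\ p)) /\ r)) -> (((~t /\ ((q -> q) -> t)) -> (r \/ ((t \/ q) \/ (r \/ r)))) \/ (((~q \/ t) -> ~(r /\ t)) -> (((r \/ t) /\ (q /\ s)) -> (~p -> (s /\ q))))))
Total distinct subformulas = 42

42


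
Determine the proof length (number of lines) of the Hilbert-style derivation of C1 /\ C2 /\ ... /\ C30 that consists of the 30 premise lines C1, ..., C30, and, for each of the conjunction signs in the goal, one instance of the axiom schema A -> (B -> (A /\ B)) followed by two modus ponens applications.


Conjoining 30 premises:
- 30 premise lines
- the goal has 29 conjunction signs; each costs 1 axiom instance + 2 MP = 3 lines: 3 * 29 = 87
Total = 30 + 87 = 117 lines.

117


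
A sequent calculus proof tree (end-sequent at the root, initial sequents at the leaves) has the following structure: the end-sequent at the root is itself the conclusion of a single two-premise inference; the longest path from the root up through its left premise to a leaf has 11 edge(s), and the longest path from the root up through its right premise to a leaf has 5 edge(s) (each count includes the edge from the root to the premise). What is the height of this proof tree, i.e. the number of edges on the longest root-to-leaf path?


Longest path through the left premise: 11 edges (measured from the branching sequent)
Longest path through the right premise: 5 edges
Height of the subtree rooted at the branching sequent: max(11, 5) = 11
The branching sequent is the root itself.
Total height = 11

11


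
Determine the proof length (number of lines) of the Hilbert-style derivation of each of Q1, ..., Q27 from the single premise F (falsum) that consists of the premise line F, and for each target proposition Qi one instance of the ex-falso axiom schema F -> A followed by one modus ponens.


Ex falso, line by line:
- 1 premise line (F)
- 27 targets, each needing 1 axiom instance (F -> Qi) + 1 MP = 2 lines: 2 * 27 = 54
Total = 1 + 54 = 55 lines.

55


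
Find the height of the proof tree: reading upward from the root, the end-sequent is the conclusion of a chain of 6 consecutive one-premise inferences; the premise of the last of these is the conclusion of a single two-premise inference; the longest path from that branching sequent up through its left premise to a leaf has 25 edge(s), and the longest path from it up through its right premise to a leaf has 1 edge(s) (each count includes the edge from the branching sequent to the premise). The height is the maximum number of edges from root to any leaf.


Longest path through the left premise: 25 edges (measured from the branching sequent)
Longest path through the right premise: 1 edges
Height of the subtree rooted at the branching sequent: max(25, 1) = 25
The branching sequent sits 6 edges above the root (the chain of one-premise inferences), so height = 25 + 6 = 31

31


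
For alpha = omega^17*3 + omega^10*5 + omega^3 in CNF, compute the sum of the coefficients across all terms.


CNF: omega^17*3 + omega^10*5 + omega^3
Coefficients: 3 + 5 + 1 = 9

9


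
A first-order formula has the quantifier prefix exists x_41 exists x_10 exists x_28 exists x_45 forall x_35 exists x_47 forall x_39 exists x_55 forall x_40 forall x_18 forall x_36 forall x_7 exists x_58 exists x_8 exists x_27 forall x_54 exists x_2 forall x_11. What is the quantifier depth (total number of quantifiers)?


Quantifier prefix has 18 quantifier symbols.
Quantifier depth = 18

18


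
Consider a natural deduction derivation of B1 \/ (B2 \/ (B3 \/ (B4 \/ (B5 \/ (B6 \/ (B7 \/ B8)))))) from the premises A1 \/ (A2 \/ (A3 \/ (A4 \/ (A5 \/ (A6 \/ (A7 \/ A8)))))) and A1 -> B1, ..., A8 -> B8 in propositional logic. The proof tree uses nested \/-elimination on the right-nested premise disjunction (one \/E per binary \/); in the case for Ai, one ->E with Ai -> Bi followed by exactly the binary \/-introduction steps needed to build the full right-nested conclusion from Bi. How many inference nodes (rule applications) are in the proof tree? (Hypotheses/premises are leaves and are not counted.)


Constructive dilemma with 8 branches, all disjunctions right-nested:
- \/E: the premise has 7 binary \/, each eliminated once: 7 nodes.
- ->E: one per case (Ai with Ai -> Bi gives Bi): 8 nodes.
- \/I: in case i < n, Bi needs 1 step to form Bi \/ (B(i+1) \/ ...) and then i-1 steps to prepend B(i-1), ..., B1, i.e. i steps; in case i = n, B8 needs 7 prepend steps.
  \/I total = (1 + 2 + ... + 7) + 7 = 28 + 7 = 35 nodes.
Total = 7 + 8 + 35 = 50

50


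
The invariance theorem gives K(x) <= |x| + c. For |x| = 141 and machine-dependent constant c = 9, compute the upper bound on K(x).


K(x) <= |x| + c = 141 + 9 = 150

150


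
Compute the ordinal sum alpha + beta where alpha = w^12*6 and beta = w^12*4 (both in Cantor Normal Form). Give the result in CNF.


Ordinal addition w^12*6 + w^12*4:
Both terms have the same exponent 12.
w^e*c + w^e*d = w^e*(c+d).
Result = w^12*(6+4) = w^12*10

w^12*10


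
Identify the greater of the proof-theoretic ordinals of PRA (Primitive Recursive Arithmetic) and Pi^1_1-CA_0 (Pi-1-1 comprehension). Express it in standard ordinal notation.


Proof-theoretic ordinal of PRA (Primitive Recursive Arithmetic): omega^omega
Proof-theoretic ordinal of Pi^1_1-CA_0 (Pi-1-1 comprehension): psi_0(Omega_omega)
Comparing: omega^omega < psi_0(Omega_omega).
The larger ordinal is psi_0(Omega_omega) (from Pi^1_1-CA_0 (Pi-1-1 comprehension)).

psi_0(Omega_omega)


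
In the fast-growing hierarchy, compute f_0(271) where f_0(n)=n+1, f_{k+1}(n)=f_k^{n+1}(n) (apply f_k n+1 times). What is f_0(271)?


f_0(271) = 271 + 1 = 272

272


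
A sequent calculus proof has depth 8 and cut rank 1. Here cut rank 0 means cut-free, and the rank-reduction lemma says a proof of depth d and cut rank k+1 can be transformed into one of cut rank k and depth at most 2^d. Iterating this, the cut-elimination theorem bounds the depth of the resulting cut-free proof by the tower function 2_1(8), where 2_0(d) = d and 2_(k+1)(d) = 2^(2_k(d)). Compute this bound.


Each rank reduction sends depth d to at most 2^d; cut rank r needs r reductions.
2_0(8) = 8
2_1(8) = 2^8 = 256
Cut-free depth bound = 256

256


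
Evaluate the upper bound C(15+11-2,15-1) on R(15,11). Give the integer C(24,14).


R(15,11) <= C(15+11-2, 15-1) = C(24, 14)
C(24, 14) = 24! / (14! * 10!)
= 1961256

1961256


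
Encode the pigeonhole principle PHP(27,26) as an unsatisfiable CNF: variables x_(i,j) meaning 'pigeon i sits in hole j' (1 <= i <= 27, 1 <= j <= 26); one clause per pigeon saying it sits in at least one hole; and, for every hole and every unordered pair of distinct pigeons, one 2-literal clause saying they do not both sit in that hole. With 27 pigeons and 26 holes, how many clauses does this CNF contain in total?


PHP(27,26): 27 pigeons, 26 holes, 27*26 = 702 variables.
- pigeon clauses: one per pigeon -> 27 clauses
- hole clauses: 26 holes * C(27,2) = 26 * 351 -> 9126 clauses
Total clauses = 27 + 9126 = 9153

9153


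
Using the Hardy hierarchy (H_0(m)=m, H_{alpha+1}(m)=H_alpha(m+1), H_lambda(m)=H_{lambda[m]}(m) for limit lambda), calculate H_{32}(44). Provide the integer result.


H_32(44):
For finite ordinals k, H_k(n) = n + k (each successor step adds 1).
H_32(44) = 44 + 32 = 76

76


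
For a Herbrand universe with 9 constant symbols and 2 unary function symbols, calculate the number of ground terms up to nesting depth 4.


Herbrand terms by depth:
Depth 0: 9 constants
Depth 1: 18 new terms (running total: 27)
Depth 2: 36 new terms (running total: 63)
Depth 3: 72 new terms (running total: 135)
Depth 4: 144 new terms (running total: 279)
Total distinct ground terms = 279

279


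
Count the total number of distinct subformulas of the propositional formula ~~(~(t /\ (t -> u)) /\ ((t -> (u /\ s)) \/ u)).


Formula: ~~(~(t /\ (t -> u)) /\ ((t -> (u /\ s)) \/ u))
Subformulas found:
  1. u
  2. s
  3. t
  4. (u /\ s)
  5. (t -> u)
  6. (t /\ (t -> u))
  7. (t -> (u /\ s))
  8. ~(t /\ (t -> u))
  9. ((t -> (u /\ s)) \/ u)
  10. (~(t /\ (t -> u)) /\ ((t -> (u /\ s)) \/ u))
  11. ~(~(t /\ (t -> u)) /\ ((t -> (u /\ s)) \/ u))
  12. ~~(~(t /\ (t -> u)) /\ ((t -> (u /\ s)) \/ u))
Total distinct subformulas = 12

12


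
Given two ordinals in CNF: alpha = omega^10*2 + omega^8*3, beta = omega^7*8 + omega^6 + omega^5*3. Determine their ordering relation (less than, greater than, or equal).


Compare term by term from highest exponent:
alpha = omega^10*2 + omega^8*3
beta = omega^7*8 + omega^6 + omega^5*3
Term 1: alpha has omega^10*2, beta has omega^7*8
Term 2: alpha has omega^8*3, beta has omega^6*1
Term 3: alpha has omega^0*0, beta has omega^5*3
Result: alpha > beta

alpha > beta


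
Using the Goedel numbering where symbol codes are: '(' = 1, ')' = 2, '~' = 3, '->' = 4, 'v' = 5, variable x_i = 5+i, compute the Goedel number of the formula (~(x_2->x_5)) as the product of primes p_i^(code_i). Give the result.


Formula: (~(x_2->x_5))
Symbol codes: [1, 3, 1, 7, 4, 10, 2, 2]
Primes: [2, 3, 5, 7, 11, 13, 17, 19]
p_1^1 = 2^1 = 2
p_2^3 = 3^3 = 27
p_3^1 = 5^1 = 5
p_4^7 = 7^7 = 823543
p_5^4 = 11^4 = 14641
p_6^10 = 13^10 = 137858491849
p_7^2 = 17^2 = 289
p_8^2 = 19^2 = 361
Product = 46823012577076810737362910210

46823012577076810737362910210


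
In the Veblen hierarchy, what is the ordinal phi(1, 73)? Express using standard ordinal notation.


phi(1, 73):
phi(1, beta) = epsilon_beta (the beta-th epsilon number).
phi(1, 73) = epsilon_73

epsilon_73


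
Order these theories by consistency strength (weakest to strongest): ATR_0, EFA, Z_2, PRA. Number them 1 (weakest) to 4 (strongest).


Ordering by consistency strength:
1. EFA
2. PRA
3. ATR_0
4. Z_2


ATR_0=3, EFA=1, Z_2=4, PRA=2


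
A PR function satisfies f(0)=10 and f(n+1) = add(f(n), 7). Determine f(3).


f(0) = 10
f(1) = add(f(0), 7) = add(10, 7) = 17
f(2) = add(f(1), 7) = add(17, 7) = 24
f(3) = add(f(2), 7) = add(24, 7) = 31


31


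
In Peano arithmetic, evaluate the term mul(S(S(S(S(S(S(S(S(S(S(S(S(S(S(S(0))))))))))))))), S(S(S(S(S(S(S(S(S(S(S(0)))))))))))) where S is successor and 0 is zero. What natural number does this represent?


mul(S^15(0), S^11(0)):
S^15(0) = 15
S^11(0) = 11
15 * 11 = 165

165


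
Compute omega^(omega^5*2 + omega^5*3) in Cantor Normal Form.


omega^(omega^5*2 + omega^5*3):
Both terms of the exponent have the same exponent 5, so they merge: omega^5*2 + omega^5*3 = omega^5*(2+3) = omega^5*5.
omega raised to a CNF ordinal is a single CNF term: Result = omega^(omega^5*5)

omega^(omega^5*5)
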